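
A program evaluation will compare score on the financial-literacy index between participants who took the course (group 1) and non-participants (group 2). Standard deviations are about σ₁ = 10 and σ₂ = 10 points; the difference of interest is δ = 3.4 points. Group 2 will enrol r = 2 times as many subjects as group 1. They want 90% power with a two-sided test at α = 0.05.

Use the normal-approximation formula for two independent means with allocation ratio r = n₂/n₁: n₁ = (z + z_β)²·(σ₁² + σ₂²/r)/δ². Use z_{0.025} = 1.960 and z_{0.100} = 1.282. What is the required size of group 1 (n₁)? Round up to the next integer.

n₁ = 137

n₁ = (z_{α/2} + z_β)² · (σ₁² + σ₂²/r) / δ²
   = (1.960 + 1.282)² · (10² + 10²/2) / 3.4²
   = 10.5106 · (100 + 50) / 11.56
   = 10.5106 · 150 / 11.56
   = 136.38
Round up → n₁ = 137; n₂ = r·n₁ = 2 × 137 = 274.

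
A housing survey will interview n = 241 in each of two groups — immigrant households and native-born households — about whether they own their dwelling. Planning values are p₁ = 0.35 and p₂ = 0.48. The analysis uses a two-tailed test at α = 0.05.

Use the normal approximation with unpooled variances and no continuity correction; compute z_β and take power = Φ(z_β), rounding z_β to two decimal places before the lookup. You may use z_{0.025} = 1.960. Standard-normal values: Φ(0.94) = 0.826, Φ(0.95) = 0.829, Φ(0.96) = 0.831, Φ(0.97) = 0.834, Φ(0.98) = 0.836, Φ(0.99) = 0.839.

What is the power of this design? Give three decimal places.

z_β = |p₁−p₂|·√(n/[p₁q₁+p₂q₂]) − z_{α/2}
    = 0.13 · √(241/0.4771) − 1.960
    = 0.13 · 22.4752 − 1.960
    = 2.9218 − 1.960 = 0.9618 → 0.96
Power = Φ(0.96) = 0.831.

Power ≈ 0.831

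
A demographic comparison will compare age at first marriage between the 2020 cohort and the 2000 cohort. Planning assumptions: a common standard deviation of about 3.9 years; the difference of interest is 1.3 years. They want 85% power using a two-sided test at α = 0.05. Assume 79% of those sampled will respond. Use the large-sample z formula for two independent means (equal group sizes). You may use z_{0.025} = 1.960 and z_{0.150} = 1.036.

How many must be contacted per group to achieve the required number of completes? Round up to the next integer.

n = (z_{α/2} + z_β)² · (σ₁² + σ₂²) / δ²
  = (1.960 + 1.036)² · (2·3.9² = 30.42) / 1.3²
  = 8.9760 · 30.42 / 1.69
  = 161.57
Adjust for 79% response: 161.57 / 0.79 = 204.52.
Round up → n = 205 per group.

n = 205 per group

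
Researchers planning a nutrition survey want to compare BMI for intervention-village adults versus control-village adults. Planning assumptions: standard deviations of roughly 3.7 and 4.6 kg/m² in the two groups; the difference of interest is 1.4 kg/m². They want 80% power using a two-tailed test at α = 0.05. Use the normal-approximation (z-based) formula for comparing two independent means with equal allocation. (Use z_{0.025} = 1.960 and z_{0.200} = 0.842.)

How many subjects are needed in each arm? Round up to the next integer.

n = (z_{α/2} + z_β)² · (σ₁² + σ₂²) / δ²
  = (1.960 + 0.842)² · (3.7² + 4.6² = 34.85) / 1.4²
  = 7.8512 · 34.85 / 1.96
  = 139.60
Round up → n = 140 per group.

n = 140 per group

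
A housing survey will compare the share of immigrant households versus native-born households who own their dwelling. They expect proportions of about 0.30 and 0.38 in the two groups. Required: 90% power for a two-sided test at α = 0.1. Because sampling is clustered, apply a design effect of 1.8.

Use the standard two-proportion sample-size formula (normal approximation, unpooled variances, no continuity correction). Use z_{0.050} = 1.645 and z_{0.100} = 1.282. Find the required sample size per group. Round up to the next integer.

n = (z_{α/2} + z_β)² · [p₁(1−p₁) + p₂(1−p₂)] / (p₁ − p₂)²
  = (1.645 + 1.282)² · (0.30·0.70 + 0.38·0.62) / (-0.08)²
  = (2.927)² · (0.2100 + 0.2356) / 0.0064
  = 8.5673 · 0.4456 / 0.0064
  = 596.50
Design effect: 1.8 × 596.50 = 1073.70.
Round up → n = 1074 per group.

n = 1074 per group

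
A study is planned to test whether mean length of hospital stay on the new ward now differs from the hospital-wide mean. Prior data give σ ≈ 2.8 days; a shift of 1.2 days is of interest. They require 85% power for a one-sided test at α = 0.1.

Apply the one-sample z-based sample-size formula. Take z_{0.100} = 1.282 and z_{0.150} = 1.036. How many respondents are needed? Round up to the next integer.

n = (z_α + z_β)² · σ² / δ²
  = (1.282 + 1.036)² · 2.8² / 1.2²
  = 5.3731 · 7.84 / 1.44
  = 29.25
Round up → n = 30.

n = 30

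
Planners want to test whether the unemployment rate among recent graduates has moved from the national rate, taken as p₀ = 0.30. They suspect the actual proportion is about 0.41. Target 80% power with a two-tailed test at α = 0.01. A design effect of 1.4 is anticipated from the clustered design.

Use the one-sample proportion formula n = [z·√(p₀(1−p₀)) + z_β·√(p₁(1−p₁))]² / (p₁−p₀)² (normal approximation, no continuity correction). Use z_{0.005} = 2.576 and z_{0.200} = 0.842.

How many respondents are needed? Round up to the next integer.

n = [z_{α/2}·√(p₀q₀) + z_β·√(p₁q₁)]² / (p₁ − p₀)²
  = [2.576·√(0.30·0.70) + 0.842·√(0.41·0.59)]² / (0.11)²
  = [2.576·0.4583 + 0.842·0.4918]² / 0.0121
  = [1.5946]² / 0.0121
  = 210.14
Design effect: 1.4 × 210.14 = 294.20.
Round up → n = 295.

n = 295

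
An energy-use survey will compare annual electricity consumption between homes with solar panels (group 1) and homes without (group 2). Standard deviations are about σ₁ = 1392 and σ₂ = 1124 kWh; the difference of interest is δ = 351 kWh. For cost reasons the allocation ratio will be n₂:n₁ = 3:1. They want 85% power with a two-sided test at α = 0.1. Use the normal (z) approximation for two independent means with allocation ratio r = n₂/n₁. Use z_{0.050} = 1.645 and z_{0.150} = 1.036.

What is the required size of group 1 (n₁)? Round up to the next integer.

n₁ = 138

n₁ = (z_{α/2} + z_β)² · (σ₁² + σ₂²/r) / δ²
   = (1.645 + 1.036)² · (1392² + 1124²/3) / 351²
   = 7.1878 · (1937664 + 421125.3) / 123201
   = 7.1878 · 2358789.3 / 123201
   = 137.62
Round up → n₁ = 138; n₂ = r·n₁ = 3 × 138 = 414.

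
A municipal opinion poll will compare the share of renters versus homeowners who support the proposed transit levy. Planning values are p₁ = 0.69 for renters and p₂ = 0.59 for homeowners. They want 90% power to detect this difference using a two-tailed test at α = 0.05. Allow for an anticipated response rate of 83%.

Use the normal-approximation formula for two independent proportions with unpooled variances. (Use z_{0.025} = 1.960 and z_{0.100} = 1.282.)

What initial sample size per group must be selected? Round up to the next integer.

n = 578 per group

n = (z_{α/2} + z_β)² · [p₁(1−p₁) + p₂(1−p₂)] / (p₁ − p₂)²
  = (1.960 + 1.282)² · (0.69·0.31 + 0.59·0.41) / (0.10)²
  = (3.242)² · (0.2139 + 0.2419) / 0.0100
  = 10.5106 · 0.4558 / 0.0100
  = 479.07
Adjust for 83% response: 479.07 / 0.83 = 577.19.
Round up → n = 578 per group.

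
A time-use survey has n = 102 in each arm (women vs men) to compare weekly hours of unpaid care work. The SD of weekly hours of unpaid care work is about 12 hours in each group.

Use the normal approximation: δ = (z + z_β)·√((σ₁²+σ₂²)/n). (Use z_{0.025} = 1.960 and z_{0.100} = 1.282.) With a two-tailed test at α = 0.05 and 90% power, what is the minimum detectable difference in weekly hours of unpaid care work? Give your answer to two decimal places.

Minimum detectable difference ≈ 5.45 hours

δ = (z_{α/2} + z_β) · √((σ₁²+σ₂²)/n)
  = (1.960 + 1.282) · √(288/102)
  = 3.242 · √2.8235
  = 3.242 · 1.6803
  = 5.4476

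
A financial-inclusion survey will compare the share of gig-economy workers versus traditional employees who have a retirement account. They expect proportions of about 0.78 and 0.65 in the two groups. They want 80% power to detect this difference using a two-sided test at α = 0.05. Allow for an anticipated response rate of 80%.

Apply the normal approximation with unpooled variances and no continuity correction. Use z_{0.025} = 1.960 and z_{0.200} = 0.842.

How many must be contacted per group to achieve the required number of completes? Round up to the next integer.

n = 232 per group

n = (z_{α/2} + z_β)² · [p₁(1−p₁) + p₂(1−p₂)] / (p₁ − p₂)²
  = (1.960 + 0.842)² · (0.78·0.22 + 0.65·0.35) / (0.13)²
  = (2.802)² · (0.1716 + 0.2275) / 0.0169
  = 7.8512 · 0.3991 / 0.0169
  = 185.41
Adjust for 80% response: 185.41 / 0.80 = 231.76.
Round up → n = 232 per group.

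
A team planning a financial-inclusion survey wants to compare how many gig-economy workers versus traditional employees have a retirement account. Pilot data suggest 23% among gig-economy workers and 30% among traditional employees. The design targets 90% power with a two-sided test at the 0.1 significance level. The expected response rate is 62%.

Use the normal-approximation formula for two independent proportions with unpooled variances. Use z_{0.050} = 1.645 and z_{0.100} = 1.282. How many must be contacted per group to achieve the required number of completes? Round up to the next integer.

n = 1092 per group

n = (z_{α/2} + z_β)² · [p₁(1−p₁) + p₂(1−p₂)] / (p₁ − p₂)²
  = (1.645 + 1.282)² · (0.23·0.77 + 0.30·0.70) / (-0.07)²
  = (2.927)² · (0.1771 + 0.2100) / 0.0049
  = 8.5673 · 0.3871 / 0.0049
  = 676.82
Adjust for 62% response: 676.82 / 0.62 = 1091.64.
Round up → n = 1092 per group.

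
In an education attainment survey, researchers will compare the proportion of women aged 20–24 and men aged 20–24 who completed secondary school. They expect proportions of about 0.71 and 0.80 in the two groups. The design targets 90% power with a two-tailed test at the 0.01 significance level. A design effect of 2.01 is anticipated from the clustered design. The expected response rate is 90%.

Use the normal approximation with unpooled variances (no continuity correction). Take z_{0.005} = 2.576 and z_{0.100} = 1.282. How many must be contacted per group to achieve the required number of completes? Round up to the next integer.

n = 1502 per group

n = (z_{α/2} + z_β)² · [p₁(1−p₁) + p₂(1−p₂)] / (p₁ − p₂)²
  = (2.576 + 1.282)² · (0.71·0.29 + 0.80·0.20) / (-0.09)²
  = (3.858)² · (0.2059 + 0.1600) / 0.0081
  = 14.8842 · 0.3659 / 0.0081
  = 672.36
Design effect: 2.01 × 672.36 = 1351.44.
Adjust for 90% response: 1351.44 / 0.90 = 1501.60.
Round up → n = 1502 per group.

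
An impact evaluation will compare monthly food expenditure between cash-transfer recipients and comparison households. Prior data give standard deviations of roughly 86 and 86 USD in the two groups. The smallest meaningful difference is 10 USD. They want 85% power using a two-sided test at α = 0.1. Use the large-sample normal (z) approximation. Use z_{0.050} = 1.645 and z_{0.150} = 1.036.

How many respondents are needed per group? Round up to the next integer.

n = (z_{α/2} + z_β)² · (σ₁² + σ₂²) / δ²
  = (1.645 + 1.036)² · (86² + 86² = 14792) / 10²
  = 7.1878 · 14792 / 100
  = 1063.21
Round up → n = 1064 per group.

n = 1064 per group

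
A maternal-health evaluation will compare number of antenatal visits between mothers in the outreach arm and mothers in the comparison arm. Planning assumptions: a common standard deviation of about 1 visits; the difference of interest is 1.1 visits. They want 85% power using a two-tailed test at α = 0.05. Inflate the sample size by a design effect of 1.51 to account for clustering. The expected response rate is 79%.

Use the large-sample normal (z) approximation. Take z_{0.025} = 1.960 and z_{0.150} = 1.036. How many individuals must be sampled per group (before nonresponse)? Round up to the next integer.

n = (z_{α/2} + z_β)² · (σ₁² + σ₂²) / δ²
  = (1.960 + 1.036)² · (2·1² = 2) / 1.1²
  = 8.9760 · 2 / 1.21
  = 14.84
Design effect: 1.51 × 14.84 = 22.40.
Adjust for 79% response: 22.40 / 0.79 = 28.36.
Round up → n = 29 per group.

n = 29 per group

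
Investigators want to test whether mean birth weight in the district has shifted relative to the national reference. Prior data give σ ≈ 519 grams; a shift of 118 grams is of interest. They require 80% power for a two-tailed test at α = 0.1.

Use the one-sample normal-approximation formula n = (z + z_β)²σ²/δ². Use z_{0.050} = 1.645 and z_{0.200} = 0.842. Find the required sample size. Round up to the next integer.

n = 120

n = (z_{α/2} + z_β)² · σ² / δ²
  = (1.645 + 0.842)² · 519² / 118²
  = 6.1852 · 269361 / 13924
  = 119.65
Round up → n = 120.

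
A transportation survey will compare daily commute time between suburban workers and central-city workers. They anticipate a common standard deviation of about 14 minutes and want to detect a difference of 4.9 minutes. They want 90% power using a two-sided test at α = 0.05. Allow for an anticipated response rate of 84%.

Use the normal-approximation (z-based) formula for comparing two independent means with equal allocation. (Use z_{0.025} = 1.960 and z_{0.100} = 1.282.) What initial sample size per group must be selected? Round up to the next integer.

n = (z_{α/2} + z_β)² · (σ₁² + σ₂²) / δ²
  = (1.960 + 1.282)² · (2·14² = 392) / 4.9²
  = 10.5106 · 392 / 24.01
  = 171.60
Adjust for 84% response: 171.60 / 0.84 = 204.29.
Round up → n = 205 per group.

n = 205 per group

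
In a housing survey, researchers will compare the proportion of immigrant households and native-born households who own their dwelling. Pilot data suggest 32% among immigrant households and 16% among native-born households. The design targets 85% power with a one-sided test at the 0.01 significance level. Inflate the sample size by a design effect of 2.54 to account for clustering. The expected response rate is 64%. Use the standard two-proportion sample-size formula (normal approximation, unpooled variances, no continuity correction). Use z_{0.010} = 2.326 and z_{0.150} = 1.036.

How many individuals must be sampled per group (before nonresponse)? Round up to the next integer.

n = (z_α + z_β)² · [p₁(1−p₁) + p₂(1−p₂)] / (p₁ − p₂)²
  = (2.326 + 1.036)² · (0.32·0.68 + 0.16·0.84) / (0.16)²
  = (3.362)² · (0.2176 + 0.1344) / 0.0256
  = 11.3030 · 0.3520 / 0.0256
  = 155.42
Design effect: 2.54 × 155.42 = 394.76.
Adjust for 64% response: 394.76 / 0.64 = 616.81.
Round up → n = 617 per group.

n = 617 per group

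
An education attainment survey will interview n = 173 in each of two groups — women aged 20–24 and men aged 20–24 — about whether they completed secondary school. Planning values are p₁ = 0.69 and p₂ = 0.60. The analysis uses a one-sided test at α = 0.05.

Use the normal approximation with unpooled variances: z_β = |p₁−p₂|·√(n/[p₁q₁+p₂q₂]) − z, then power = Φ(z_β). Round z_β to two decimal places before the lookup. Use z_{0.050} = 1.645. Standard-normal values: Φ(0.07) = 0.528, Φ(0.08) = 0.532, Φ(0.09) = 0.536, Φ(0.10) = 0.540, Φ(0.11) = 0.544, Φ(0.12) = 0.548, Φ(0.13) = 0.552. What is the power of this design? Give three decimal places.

Power ≈ 0.544

z_β = |p₁−p₂|·√(n/[p₁q₁+p₂q₂]) − z_α
    = 0.09 · √(173/0.4539) − 1.645
    = 0.09 · 19.5228 − 1.645
    = 1.7571 − 1.645 = 0.1121 → 0.11
Power = Φ(0.11) = 0.544.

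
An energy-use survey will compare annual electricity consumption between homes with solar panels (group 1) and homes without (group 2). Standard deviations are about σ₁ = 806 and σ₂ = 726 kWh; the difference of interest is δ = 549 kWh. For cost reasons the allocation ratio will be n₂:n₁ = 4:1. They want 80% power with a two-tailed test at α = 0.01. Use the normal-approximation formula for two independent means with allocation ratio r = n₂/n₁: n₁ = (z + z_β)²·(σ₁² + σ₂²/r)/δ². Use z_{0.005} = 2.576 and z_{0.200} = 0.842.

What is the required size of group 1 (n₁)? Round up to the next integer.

n₁ = (z_{α/2} + z_β)² · (σ₁² + σ₂²/r) / δ²
   = (2.576 + 0.842)² · (806² + 726²/4) / 549²
   = 11.6827 · (649636 + 131769) / 301401
   = 11.6827 · 781405 / 301401
   = 30.29
Round up → n₁ = 31; n₂ = r·n₁ = 4 × 31 = 124.

n₁ = 31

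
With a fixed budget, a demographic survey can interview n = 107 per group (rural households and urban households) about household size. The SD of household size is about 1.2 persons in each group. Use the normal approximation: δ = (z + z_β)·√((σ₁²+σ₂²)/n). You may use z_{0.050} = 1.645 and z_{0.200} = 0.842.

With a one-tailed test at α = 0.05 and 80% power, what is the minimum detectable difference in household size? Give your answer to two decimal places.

Minimum detectable difference ≈ 0.41 persons

δ = (z_α + z_β) · √((σ₁²+σ₂²)/n)
  = (1.645 + 0.842) · √(2.88/107)
  = 2.487 · √0.02692
  = 2.487 · 0.1641
  = 0.4080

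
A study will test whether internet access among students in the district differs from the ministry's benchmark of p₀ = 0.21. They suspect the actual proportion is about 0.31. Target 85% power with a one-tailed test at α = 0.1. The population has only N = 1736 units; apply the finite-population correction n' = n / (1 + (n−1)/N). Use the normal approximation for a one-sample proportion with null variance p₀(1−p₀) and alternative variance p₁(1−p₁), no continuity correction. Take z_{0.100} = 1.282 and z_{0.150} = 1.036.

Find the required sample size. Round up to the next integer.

n = 95

n = [z_α·√(p₀q₀) + z_β·√(p₁q₁)]² / (p₁ − p₀)²
  = [1.282·√(0.21·0.79) + 1.036·√(0.31·0.69)]² / (0.10)²
  = [1.282·0.4073 + 1.036·0.4625]² / 0.0100
  = [1.0013]² / 0.0100
  = 100.26
Finite-population correction (N = 1736): 100.26 / (1 + (100.26 − 1)/1736) = 94.84.
Round up → n = 95.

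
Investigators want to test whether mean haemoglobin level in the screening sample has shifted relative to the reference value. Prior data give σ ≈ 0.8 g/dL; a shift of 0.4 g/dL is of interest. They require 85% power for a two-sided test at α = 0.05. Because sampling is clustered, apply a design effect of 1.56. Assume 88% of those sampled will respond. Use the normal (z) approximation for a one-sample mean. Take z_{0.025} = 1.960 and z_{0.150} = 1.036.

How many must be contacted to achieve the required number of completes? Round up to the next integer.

n = 64

n = (z_{α/2} + z_β)² · σ² / δ²
  = (1.960 + 1.036)² · 0.8² / 0.4²
  = 8.9760 · 0.64 / 0.16
  = 35.90
Design effect: 1.56 × 35.90 = 56.01.
Adjust for 88% response: 56.01 / 0.88 = 63.65.
Round up → n = 64.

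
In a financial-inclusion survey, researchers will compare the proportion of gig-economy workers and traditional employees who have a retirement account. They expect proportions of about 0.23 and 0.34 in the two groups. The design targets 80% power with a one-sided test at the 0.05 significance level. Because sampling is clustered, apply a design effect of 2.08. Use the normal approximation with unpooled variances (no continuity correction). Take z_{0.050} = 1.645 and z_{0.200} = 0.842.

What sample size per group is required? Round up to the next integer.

n = (z_α + z_β)² · [p₁(1−p₁) + p₂(1−p₂)] / (p₁ − p₂)²
  = (1.645 + 0.842)² · (0.23·0.77 + 0.34·0.66) / (-0.11)²
  = (2.487)² · (0.1771 + 0.2244) / 0.0121
  = 6.1852 · 0.4015 / 0.0121
  = 205.24
Design effect: 2.08 × 205.24 = 426.89.
Round up → n = 427 per group.

n = 427 per group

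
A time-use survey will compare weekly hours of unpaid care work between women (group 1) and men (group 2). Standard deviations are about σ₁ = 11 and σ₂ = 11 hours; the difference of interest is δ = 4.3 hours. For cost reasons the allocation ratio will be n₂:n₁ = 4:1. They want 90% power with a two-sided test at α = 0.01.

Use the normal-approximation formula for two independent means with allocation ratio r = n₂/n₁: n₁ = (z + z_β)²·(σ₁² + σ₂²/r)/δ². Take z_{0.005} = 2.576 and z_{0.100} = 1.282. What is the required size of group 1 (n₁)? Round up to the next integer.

n₁ = 122

n₁ = (z_{α/2} + z_β)² · (σ₁² + σ₂²/r) / δ²
   = (2.576 + 1.282)² · (11² + 11²/4) / 4.3²
   = 14.8842 · (121 + 30.25) / 18.49
   = 14.8842 · 151.25 / 18.49
   = 121.75
Round up → n₁ = 122; n₂ = r·n₁ = 4 × 122 = 488.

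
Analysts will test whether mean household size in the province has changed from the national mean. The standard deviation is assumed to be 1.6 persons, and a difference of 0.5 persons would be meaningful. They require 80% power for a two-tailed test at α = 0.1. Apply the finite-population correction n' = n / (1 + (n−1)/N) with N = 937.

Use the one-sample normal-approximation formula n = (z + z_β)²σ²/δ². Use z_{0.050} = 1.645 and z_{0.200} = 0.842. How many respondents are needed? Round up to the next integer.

n = 60

n = (z_{α/2} + z_β)² · σ² / δ²
  = (1.645 + 0.842)² · 1.6² / 0.5²
  = 6.1852 · 2.56 / 0.25
  = 63.34
Finite-population correction (N = 937): 63.34 / (1 + (63.34 − 1)/937) = 59.39.
Round up → n = 60.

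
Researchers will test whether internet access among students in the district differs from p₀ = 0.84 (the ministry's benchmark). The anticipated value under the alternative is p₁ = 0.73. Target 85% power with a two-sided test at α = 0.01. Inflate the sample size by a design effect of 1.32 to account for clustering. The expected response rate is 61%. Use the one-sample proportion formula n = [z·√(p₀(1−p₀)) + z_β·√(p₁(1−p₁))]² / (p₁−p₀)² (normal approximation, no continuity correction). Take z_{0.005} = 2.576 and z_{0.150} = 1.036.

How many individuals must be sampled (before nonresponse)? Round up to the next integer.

n = [z_{α/2}·√(p₀q₀) + z_β·√(p₁q₁)]² / (p₁ − p₀)²
  = [2.576·√(0.84·0.16) + 1.036·√(0.73·0.27)]² / (-0.11)²
  = [2.576·0.3666 + 1.036·0.4440]² / 0.0121
  = [1.4043]² / 0.0121
  = 162.98
Design effect: 1.32 × 162.98 = 215.14.
Adjust for 61% response: 215.14 / 0.61 = 352.69.
Round up → n = 353.

n = 353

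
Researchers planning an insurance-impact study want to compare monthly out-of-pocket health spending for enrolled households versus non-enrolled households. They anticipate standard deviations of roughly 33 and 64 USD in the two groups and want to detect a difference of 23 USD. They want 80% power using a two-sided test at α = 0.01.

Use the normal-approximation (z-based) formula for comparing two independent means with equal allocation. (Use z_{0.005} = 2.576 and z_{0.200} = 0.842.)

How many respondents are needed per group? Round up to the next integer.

n = (z_{α/2} + z_β)² · (σ₁² + σ₂²) / δ²
  = (2.576 + 0.842)² · (33² + 64² = 5185) / 23²
  = 11.6827 · 5185 / 529
  = 114.51
Round up → n = 115 per group.

n = 115 per group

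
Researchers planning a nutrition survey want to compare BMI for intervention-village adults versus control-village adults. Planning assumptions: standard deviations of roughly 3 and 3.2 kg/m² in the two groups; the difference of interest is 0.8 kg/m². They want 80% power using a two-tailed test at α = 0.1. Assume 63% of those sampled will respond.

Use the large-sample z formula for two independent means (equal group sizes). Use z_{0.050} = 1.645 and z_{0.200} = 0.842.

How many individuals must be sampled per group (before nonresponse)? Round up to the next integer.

n = (z_{α/2} + z_β)² · (σ₁² + σ₂²) / δ²
  = (1.645 + 0.842)² · (3² + 3.2² = 19.24) / 0.8²
  = 6.1852 · 19.24 / 0.64
  = 185.94
Adjust for 63% response: 185.94 / 0.63 = 295.15.
Round up → n = 296 per group.

n = 296 per group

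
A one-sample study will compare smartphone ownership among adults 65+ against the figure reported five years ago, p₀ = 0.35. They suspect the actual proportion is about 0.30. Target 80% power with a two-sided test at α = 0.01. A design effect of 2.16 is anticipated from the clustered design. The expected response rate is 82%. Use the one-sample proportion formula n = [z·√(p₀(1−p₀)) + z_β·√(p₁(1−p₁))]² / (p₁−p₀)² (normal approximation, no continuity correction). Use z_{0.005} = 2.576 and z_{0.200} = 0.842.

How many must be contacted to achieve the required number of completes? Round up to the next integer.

n = [z_{α/2}·√(p₀q₀) + z_β·√(p₁q₁)]² / (p₁ − p₀)²
  = [2.576·√(0.35·0.65) + 0.842·√(0.30·0.70)]² / (-0.05)²
  = [2.576·0.4770 + 0.842·0.4583]² / 0.0025
  = [1.6145]² / 0.0025
  = 1042.68
Design effect: 2.16 × 1042.68 = 2252.19.
Adjust for 82% response: 2252.19 / 0.82 = 2746.57.
Round up → n = 2747.

n = 2747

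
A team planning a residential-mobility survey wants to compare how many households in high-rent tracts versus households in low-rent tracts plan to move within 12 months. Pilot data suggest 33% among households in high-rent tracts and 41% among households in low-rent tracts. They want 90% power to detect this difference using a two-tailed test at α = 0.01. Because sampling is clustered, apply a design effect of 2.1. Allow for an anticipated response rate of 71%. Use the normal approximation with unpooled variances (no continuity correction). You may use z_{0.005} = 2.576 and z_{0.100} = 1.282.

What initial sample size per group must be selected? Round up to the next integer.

n = 3185 per group

n = (z_{α/2} + z_β)² · [p₁(1−p₁) + p₂(1−p₂)] / (p₁ − p₂)²
  = (2.576 + 1.282)² · (0.33·0.67 + 0.41·0.59) / (-0.08)²
  = (3.858)² · (0.2211 + 0.2419) / 0.0064
  = 14.8842 · 0.4630 / 0.0064
  = 1076.78
Design effect: 2.1 × 1076.78 = 2261.23.
Adjust for 71% response: 2261.23 / 0.71 = 3184.83.
Round up → n = 3185 per group.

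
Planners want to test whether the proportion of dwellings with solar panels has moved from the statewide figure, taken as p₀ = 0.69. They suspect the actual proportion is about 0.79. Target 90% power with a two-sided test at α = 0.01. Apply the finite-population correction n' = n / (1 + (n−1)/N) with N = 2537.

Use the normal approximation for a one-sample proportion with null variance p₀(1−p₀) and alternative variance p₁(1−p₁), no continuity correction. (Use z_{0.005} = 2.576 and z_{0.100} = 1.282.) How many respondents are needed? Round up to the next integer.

n = 264

n = [z_{α/2}·√(p₀q₀) + z_β·√(p₁q₁)]² / (p₁ − p₀)²
  = [2.576·√(0.69·0.31) + 1.282·√(0.79·0.21)]² / (0.10)²
  = [2.576·0.4625 + 1.282·0.4073]² / 0.0100
  = [1.7136]² / 0.0100
  = 293.63
Finite-population correction (N = 2537): 293.63 / (1 + (293.63 − 1)/2537) = 263.26.
Round up → n = 264.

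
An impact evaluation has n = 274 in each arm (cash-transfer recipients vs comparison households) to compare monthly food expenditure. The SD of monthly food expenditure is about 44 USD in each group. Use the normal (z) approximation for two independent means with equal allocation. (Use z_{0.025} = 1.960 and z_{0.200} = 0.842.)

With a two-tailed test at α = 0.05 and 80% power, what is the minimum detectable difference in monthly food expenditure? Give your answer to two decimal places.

δ = (z_{α/2} + z_β) · √((σ₁²+σ₂²)/n)
  = (1.960 + 0.842) · √(3872/274)
  = 2.802 · √14.1314
  = 2.802 · 3.7592
  = 10.5332

Minimum detectable difference ≈ 10.53 USD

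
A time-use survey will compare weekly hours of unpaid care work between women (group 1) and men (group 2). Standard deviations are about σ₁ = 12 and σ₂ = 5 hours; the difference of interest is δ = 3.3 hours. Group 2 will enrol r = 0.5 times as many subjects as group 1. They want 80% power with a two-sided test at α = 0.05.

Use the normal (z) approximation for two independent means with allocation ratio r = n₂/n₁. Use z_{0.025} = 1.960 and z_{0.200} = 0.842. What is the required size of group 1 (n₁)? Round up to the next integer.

n₁ = (z_{α/2} + z_β)² · (σ₁² + σ₂²/r) / δ²
   = (1.960 + 0.842)² · (12² + 5²/0.5) / 3.3²
   = 7.8512 · (144 + 50) / 10.89
   = 7.8512 · 194 / 10.89
   = 139.87
Round up → n₁ = 140; n₂ = r·n₁ = 0.5 × 140 = 70.

n₁ = 140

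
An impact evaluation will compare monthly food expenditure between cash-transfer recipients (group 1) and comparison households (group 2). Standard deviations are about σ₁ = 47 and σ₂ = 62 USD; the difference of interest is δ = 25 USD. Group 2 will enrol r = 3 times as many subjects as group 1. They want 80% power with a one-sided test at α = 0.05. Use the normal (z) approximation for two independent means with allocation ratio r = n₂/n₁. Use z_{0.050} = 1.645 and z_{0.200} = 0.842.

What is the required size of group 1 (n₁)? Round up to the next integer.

n₁ = 35

n₁ = (z_α + z_β)² · (σ₁² + σ₂²/r) / δ²
   = (1.645 + 0.842)² · (47² + 62²/3) / 25²
   = 6.1852 · (2209 + 1281.3) / 625
   = 6.1852 · 3490.3 / 625
   = 34.54
Round up → n₁ = 35; n₂ = r·n₁ = 3 × 35 = 105.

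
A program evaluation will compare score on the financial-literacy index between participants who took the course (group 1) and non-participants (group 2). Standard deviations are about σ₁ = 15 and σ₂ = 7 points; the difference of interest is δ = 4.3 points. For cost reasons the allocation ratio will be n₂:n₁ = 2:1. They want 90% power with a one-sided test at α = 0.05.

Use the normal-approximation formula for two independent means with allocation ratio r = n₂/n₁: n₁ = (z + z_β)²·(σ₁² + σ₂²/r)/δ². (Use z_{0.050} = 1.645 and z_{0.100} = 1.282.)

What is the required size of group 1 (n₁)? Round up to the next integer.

n₁ = (z_α + z_β)² · (σ₁² + σ₂²/r) / δ²
   = (1.645 + 1.282)² · (15² + 7²/2) / 4.3²
   = 8.5673 · (225 + 24.5) / 18.49
   = 8.5673 · 249.5 / 18.49
   = 115.61
Round up → n₁ = 116; n₂ = r·n₁ = 2 × 116 = 232.

n₁ = 116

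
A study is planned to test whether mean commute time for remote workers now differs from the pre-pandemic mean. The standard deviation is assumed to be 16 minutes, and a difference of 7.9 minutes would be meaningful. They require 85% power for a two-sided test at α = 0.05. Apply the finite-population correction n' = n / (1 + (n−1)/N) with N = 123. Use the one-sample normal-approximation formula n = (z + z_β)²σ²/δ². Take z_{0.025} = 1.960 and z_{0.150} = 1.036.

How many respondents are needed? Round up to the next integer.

n = 29

n = (z_{α/2} + z_β)² · σ² / δ²
  = (1.960 + 1.036)² · 16² / 7.9²
  = 8.9760 · 256 / 62.41
  = 36.82
Finite-population correction (N = 123): 36.82 / (1 + (36.82 − 1)/123) = 28.51.
Round up → n = 29.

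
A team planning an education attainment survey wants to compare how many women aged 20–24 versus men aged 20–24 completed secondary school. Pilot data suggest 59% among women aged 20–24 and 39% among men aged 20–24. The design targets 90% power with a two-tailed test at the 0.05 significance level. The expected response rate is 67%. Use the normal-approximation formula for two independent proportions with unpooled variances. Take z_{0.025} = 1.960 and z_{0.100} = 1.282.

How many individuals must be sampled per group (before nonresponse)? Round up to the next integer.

n = 189 per group

n = (z_{α/2} + z_β)² · [p₁(1−p₁) + p₂(1−p₂)] / (p₁ − p₂)²
  = (1.960 + 1.282)² · (0.59·0.41 + 0.39·0.61) / (0.20)²
  = (3.242)² · (0.2419 + 0.2379) / 0.0400
  = 10.5106 · 0.4798 / 0.0400
  = 126.07
Adjust for 67% response: 126.07 / 0.67 = 188.17.
Round up → n = 189 per group.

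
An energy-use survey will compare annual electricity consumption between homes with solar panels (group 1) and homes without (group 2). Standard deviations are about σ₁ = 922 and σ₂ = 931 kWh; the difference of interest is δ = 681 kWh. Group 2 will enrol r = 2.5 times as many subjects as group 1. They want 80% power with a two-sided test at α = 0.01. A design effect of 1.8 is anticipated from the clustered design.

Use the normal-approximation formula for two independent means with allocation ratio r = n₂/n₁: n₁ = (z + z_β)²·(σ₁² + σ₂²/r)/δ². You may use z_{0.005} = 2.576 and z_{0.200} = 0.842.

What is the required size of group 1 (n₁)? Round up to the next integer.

n₁ = 55

n₁ = (z_{α/2} + z_β)² · (σ₁² + σ₂²/r) / δ²
   = (2.576 + 0.842)² · (922² + 931²/2.5) / 681²
   = 11.6827 · (850084 + 346704.4) / 463761
   = 11.6827 · 1196788.4 / 463761
   = 30.15
Design effect: 1.8 × 30.15 = 54.27.
Round up → n₁ = 55; n₂ = r·n₁ = 2.5 × 55 = 138.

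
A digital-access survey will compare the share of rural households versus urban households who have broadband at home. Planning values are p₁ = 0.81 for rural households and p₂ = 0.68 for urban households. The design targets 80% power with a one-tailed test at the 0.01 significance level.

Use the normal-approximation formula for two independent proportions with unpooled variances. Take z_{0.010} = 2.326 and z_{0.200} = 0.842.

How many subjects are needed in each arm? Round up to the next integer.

n = 221 per group

n = (z_α + z_β)² · [p₁(1−p₁) + p₂(1−p₂)] / (p₁ − p₂)²
  = (2.326 + 0.842)² · (0.81·0.19 + 0.68·0.32) / (0.13)²
  = (3.168)² · (0.1539 + 0.2176) / 0.0169
  = 10.0362 · 0.3715 / 0.0169
  = 220.62
Round up → n = 221 per group.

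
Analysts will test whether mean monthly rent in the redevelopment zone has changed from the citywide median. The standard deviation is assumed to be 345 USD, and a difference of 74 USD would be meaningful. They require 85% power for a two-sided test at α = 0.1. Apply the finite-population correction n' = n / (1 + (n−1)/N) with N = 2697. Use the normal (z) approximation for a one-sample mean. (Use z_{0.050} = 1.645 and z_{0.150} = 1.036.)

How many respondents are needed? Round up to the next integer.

n = (z_{α/2} + z_β)² · σ² / δ²
  = (1.645 + 1.036)² · 345² / 74²
  = 7.1878 · 119025 / 5476
  = 156.23
Finite-population correction (N = 2697): 156.23 / (1 + (156.23 − 1)/2697) = 147.73.
Round up → n = 148.

n = 148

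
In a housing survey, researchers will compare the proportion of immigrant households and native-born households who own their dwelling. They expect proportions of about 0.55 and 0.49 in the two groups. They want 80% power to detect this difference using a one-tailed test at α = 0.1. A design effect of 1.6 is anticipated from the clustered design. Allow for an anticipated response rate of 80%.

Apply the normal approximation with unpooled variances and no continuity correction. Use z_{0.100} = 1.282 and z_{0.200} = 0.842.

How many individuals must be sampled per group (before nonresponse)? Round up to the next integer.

n = 1247 per group

n = (z_α + z_β)² · [p₁(1−p₁) + p₂(1−p₂)] / (p₁ − p₂)²
  = (1.282 + 0.842)² · (0.55·0.45 + 0.49·0.51) / (0.06)²
  = (2.124)² · (0.2475 + 0.2499) / 0.0036
  = 4.5114 · 0.4974 / 0.0036
  = 623.32
Design effect: 1.6 × 623.32 = 997.31.
Adjust for 80% response: 997.31 / 0.80 = 1246.64.
Round up → n = 1247 per group.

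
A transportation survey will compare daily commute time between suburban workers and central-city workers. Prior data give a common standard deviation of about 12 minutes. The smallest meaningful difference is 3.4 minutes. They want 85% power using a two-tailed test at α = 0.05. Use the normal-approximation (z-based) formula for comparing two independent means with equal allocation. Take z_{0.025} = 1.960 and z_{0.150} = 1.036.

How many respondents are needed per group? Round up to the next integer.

n = 224 per group

n = (z_{α/2} + z_β)² · (σ₁² + σ₂²) / δ²
  = (1.960 + 1.036)² · (2·12² = 288) / 3.4²
  = 8.9760 · 288 / 11.56
  = 223.62
Round up → n = 224 per group.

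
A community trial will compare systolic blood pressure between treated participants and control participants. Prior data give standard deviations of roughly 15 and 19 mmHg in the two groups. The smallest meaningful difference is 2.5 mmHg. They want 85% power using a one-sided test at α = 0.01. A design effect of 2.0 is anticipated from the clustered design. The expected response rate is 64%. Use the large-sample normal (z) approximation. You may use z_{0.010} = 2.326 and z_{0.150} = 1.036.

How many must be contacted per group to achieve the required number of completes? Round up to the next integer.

n = (z_α + z_β)² · (σ₁² + σ₂²) / δ²
  = (2.326 + 1.036)² · (15² + 19² = 586) / 2.5²
  = 11.3030 · 586 / 6.25
  = 1059.77
Design effect: 2.0 × 1059.77 = 2119.55.
Adjust for 64% response: 2119.55 / 0.64 = 3311.79.
Round up → n = 3312 per group.

n = 3312 per group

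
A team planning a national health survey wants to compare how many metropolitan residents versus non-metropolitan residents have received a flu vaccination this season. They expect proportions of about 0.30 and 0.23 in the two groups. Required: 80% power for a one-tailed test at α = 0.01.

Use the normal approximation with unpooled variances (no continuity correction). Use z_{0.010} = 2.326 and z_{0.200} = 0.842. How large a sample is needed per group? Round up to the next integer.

n = 793 per group

n = (z_α + z_β)² · [p₁(1−p₁) + p₂(1−p₂)] / (p₁ − p₂)²
  = (2.326 + 0.842)² · (0.30·0.70 + 0.23·0.77) / (0.07)²
  = (3.168)² · (0.2100 + 0.1771) / 0.0049
  = 10.0362 · 0.3871 / 0.0049
  = 792.86
Round up → n = 793 per group.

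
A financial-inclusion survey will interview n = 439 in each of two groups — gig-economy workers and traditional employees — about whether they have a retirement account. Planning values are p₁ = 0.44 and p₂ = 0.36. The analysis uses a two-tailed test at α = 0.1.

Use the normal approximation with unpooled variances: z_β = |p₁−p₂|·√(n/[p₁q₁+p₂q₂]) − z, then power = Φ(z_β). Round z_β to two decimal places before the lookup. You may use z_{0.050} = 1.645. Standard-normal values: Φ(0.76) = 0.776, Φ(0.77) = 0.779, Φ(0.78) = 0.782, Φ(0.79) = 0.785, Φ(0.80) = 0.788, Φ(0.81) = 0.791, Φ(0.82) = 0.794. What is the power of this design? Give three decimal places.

Power ≈ 0.782

z_β = |p₁−p₂|·√(n/[p₁q₁+p₂q₂]) − z_{α/2}
    = 0.08 · √(439/0.4768) − 1.645
    = 0.08 · 30.3434 − 1.645
    = 2.4275 − 1.645 = 0.7825 → 0.78
Power = Φ(0.78) = 0.782.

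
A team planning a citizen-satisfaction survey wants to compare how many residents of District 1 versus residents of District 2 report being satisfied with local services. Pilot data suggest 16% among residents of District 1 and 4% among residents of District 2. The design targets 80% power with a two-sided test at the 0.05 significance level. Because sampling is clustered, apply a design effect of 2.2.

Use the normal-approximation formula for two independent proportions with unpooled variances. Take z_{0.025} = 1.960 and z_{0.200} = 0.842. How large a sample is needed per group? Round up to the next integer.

n = 208 per group

n = (z_{α/2} + z_β)² · [p₁(1−p₁) + p₂(1−p₂)] / (p₁ − p₂)²
  = (1.960 + 0.842)² · (0.16·0.84 + 0.04·0.96) / (0.12)²
  = (2.802)² · (0.1344 + 0.0384) / 0.0144
  = 7.8512 · 0.1728 / 0.0144
  = 94.21
Design effect: 2.2 × 94.21 = 207.27.
Round up → n = 208 per group.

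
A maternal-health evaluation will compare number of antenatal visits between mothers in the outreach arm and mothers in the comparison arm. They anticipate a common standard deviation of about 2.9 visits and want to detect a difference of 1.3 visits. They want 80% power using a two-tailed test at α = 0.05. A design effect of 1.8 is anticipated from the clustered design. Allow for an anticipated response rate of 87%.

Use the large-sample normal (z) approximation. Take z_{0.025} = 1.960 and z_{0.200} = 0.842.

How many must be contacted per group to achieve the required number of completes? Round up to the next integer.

n = (z_{α/2} + z_β)² · (σ₁² + σ₂²) / δ²
  = (1.960 + 0.842)² · (2·2.9² = 16.82) / 1.3²
  = 7.8512 · 16.82 / 1.69
  = 78.14
Design effect: 1.8 × 78.14 = 140.65.
Adjust for 87% response: 140.65 / 0.87 = 161.67.
Round up → n = 162 per group.

n = 162 per group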